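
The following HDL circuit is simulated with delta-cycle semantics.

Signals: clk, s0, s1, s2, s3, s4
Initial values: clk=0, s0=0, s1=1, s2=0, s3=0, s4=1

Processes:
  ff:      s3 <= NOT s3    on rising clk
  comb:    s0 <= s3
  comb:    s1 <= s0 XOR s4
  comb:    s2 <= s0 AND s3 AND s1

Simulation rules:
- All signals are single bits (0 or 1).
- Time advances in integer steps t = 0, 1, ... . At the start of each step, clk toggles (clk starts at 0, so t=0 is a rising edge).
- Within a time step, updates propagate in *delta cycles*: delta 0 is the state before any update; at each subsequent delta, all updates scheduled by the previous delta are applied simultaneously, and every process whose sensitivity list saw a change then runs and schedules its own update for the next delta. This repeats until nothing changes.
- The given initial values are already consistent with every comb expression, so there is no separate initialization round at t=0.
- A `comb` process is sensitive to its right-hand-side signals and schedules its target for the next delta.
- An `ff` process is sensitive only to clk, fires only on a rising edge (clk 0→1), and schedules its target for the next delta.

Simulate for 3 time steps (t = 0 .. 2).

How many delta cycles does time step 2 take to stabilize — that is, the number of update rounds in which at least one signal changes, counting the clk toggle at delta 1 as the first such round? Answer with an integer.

t=0 Δ0: s4=1 s3=0 clk=0 s1=1 s2=0 s0=0
  Δ1: clk:0→1
  Δ2: s3:0→1
  Δ3: s0:0→1
  Δ4: s1:1→0, s2:0→1
  Δ5: s2:1→0
  (5Δ to stable)
t=1 Δ0: s4=1 s3=1 clk=1 s1=0 s2=0 s0=1
  Δ1: clk:1→0
  (1Δ to stable)
t=2 Δ0: s4=1 s3=1 clk=0 s1=0 s2=0 s0=1
  Δ1: clk:0→1
  Δ2: s3:1→0
  Δ3: s0:1→0
  Δ4: s1:0→1
  (4Δ to stable)

4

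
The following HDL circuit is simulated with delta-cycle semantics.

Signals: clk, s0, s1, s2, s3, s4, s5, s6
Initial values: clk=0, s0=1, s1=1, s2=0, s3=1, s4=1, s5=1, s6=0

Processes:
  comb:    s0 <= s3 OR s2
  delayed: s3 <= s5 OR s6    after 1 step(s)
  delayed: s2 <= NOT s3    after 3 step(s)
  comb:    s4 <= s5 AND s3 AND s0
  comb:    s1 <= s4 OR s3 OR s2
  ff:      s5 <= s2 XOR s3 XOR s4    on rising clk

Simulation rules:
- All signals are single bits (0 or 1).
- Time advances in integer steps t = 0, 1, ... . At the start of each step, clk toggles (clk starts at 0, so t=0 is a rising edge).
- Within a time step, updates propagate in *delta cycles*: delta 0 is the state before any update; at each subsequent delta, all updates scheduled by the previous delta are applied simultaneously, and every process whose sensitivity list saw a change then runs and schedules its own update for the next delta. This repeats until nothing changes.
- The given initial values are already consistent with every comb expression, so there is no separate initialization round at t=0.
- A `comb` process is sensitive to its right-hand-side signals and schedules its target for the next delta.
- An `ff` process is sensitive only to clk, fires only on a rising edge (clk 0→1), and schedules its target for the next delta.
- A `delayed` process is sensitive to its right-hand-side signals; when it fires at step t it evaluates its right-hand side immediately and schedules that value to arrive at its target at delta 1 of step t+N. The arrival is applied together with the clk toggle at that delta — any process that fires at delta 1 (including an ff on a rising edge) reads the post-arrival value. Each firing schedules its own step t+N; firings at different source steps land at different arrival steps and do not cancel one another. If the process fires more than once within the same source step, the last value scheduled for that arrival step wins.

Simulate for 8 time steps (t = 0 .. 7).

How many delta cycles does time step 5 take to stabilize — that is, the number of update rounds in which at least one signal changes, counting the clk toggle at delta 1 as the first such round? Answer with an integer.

[bits: clk,s3,s5,s4,s0,s2,s1,s6]
t=0: Δ0=01111010 Δ1=11111010 Δ2=11011010 Δ3=11001010 | 3Δ
t=1: Δ0=11001010 Δ1=00001010 Δ2=00000000 | 2Δ
t=2: Δ0=00000000 Δ1=10000000 | 1Δ
t=3: Δ0=10000000 Δ1=00000000 | 1Δ
t=4: Δ0=00000000 Δ1=10000100 Δ2=10101110 | 2Δ
t=5: Δ0=10101110 Δ1=01101110 Δ2=01111110 | 2Δ
t=6: Δ0=01111110 Δ1=11111110 | 1Δ
t=7: Δ0=11111110 Δ1=01111110 | 1Δ

2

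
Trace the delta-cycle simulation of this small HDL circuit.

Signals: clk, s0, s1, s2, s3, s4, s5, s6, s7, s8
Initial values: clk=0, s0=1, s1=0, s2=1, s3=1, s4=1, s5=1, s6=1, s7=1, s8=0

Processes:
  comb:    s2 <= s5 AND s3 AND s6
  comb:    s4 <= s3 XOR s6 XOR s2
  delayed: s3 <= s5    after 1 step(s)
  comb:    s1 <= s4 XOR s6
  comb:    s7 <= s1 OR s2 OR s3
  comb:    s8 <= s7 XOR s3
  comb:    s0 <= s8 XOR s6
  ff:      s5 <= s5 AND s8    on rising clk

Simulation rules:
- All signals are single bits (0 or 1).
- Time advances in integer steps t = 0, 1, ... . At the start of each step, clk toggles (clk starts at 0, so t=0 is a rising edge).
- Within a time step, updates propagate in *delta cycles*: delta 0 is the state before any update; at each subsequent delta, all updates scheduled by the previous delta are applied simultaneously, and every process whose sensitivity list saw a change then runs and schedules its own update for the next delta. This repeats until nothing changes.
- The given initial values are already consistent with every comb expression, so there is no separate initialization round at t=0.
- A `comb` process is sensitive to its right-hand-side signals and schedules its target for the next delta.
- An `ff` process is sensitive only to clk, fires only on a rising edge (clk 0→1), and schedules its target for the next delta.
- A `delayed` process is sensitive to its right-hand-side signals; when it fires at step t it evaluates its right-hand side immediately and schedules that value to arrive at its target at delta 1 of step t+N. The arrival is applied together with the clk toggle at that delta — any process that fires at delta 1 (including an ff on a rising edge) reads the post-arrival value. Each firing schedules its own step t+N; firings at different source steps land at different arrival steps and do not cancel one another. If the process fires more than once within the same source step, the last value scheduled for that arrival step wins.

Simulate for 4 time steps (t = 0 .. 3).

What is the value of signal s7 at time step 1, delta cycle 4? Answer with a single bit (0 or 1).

t=0 Δ0: s1=0 s8=0 s4=1 s0=1 s7=1 s5=1 s3=1 s6=1 s2=1 clk=0
  Δ1: clk:0→1
  Δ2: s5:1→0
  Δ3: s2:1→0
  Δ4: s4:1→0
  Δ5: s1:0→1
  (5Δ to stable)
t=1 Δ0: s1=1 s8=0 s4=0 s0=1 s7=1 s5=0 s3=1 s6=1 s2=0 clk=1
  Δ1: s3:1→0, clk:1→0
  Δ2: s8:0→1, s4:0→1
  Δ3: s1:1→0, s0:1→0
  Δ4: s7:1→0
  Δ5: s8:1→0
  Δ6: s0:0→1
  (6Δ to stable)
t=2 Δ0: s1=0 s8=0 s4=1 s0=1 s7=0 s5=0 s3=0 s6=1 s2=0 clk=0
  Δ1: clk:0→1
  (1Δ to stable)
t=3 Δ0: s1=0 s8=0 s4=1 s0=1 s7=0 s5=0 s3=0 s6=1 s2=0 clk=1
  Δ1: clk:1→0
  (1Δ to stable)

0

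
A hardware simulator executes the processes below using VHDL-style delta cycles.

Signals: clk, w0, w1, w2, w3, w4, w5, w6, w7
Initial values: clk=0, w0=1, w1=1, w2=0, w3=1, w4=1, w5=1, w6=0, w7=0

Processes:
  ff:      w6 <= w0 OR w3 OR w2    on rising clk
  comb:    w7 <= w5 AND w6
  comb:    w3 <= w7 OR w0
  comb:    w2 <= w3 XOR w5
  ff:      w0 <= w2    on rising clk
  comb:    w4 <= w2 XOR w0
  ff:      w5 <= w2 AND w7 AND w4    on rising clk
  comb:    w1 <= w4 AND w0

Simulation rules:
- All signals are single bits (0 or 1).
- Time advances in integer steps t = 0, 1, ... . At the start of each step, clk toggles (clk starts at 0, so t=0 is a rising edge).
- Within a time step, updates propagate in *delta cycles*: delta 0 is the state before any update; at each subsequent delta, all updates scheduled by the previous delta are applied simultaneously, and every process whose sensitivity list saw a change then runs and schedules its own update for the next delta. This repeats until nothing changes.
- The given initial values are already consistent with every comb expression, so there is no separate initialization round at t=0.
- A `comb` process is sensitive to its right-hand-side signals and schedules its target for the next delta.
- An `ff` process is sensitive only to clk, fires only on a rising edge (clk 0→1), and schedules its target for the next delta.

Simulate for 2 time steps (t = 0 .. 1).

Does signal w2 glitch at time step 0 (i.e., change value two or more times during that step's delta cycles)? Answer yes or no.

t0.Δ0 w4=1 w2=0 clk=0 w1=1 w3=1 w6=0 w7=0 w5=1 w0=1
t0.Δ1 w4=1 w2=0 clk=1 w1=1 w3=1 w6=0 w7=0 w5=1 w0=1
t0.Δ2 w4=1 w2=0 clk=1 w1=1 w3=1 w6=1 w7=0 w5=0 w0=0
t0.Δ3 w4=0 w2=1 clk=1 w1=0 w3=0 w6=1 w7=0 w5=0 w0=0
t0.Δ4 w4=1 w2=0 clk=1 w1=0 w3=0 w6=1 w7=0 w5=0 w0=0
t0.Δ5 w4=0 w2=0 clk=1 w1=0 w3=0 w6=1 w7=0 w5=0 w0=0
t1.Δ0 w4=0 w2=0 clk=1 w1=0 w3=0 w6=1 w7=0 w5=0 w0=0
t1.Δ1 w4=0 w2=0 clk=0 w1=0 w3=0 w6=1 w7=0 w5=0 w0=0

yes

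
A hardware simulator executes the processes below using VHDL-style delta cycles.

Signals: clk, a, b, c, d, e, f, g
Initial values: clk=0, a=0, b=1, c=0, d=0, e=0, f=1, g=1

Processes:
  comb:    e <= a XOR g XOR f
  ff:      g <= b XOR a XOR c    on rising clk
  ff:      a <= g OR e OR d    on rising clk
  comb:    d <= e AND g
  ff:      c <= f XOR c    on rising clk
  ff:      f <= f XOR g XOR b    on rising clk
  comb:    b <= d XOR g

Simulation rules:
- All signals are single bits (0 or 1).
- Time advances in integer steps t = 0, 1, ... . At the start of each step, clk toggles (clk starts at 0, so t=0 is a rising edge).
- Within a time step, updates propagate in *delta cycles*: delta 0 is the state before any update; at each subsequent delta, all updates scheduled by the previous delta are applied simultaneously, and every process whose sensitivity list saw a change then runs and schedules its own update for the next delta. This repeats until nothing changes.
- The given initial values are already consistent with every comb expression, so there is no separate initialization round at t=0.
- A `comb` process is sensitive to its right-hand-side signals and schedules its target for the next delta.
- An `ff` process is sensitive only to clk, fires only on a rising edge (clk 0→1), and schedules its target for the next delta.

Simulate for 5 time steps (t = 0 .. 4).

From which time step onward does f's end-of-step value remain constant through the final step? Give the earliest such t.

t0.Δ0 g=1 d=0 a=0 b=1 f=1 e=0 c=0 clk=0
t0.Δ1 g=1 d=0 a=0 b=1 f=1 e=0 c=0 clk=1
t0.Δ2 g=1 d=0 a=1 b=1 f=1 e=0 c=1 clk=1
t0.Δ3 g=1 d=0 a=1 b=1 f=1 e=1 c=1 clk=1
t0.Δ4 g=1 d=1 a=1 b=1 f=1 e=1 c=1 clk=1
t0.Δ5 g=1 d=1 a=1 b=0 f=1 e=1 c=1 clk=1
t1.Δ0 g=1 d=1 a=1 b=0 f=1 e=1 c=1 clk=1
t1.Δ1 g=1 d=1 a=1 b=0 f=1 e=1 c=1 clk=0
t2.Δ0 g=1 d=1 a=1 b=0 f=1 e=1 c=1 clk=0
t2.Δ1 g=1 d=1 a=1 b=0 f=1 e=1 c=1 clk=1
t2.Δ2 g=0 d=1 a=1 b=0 f=0 e=1 c=0 clk=1
t2.Δ3 g=0 d=0 a=1 b=1 f=0 e=1 c=0 clk=1
t2.Δ4 g=0 d=0 a=1 b=0 f=0 e=1 c=0 clk=1
t3.Δ0 g=0 d=0 a=1 b=0 f=0 e=1 c=0 clk=1
t3.Δ1 g=0 d=0 a=1 b=0 f=0 e=1 c=0 clk=0
t4.Δ0 g=0 d=0 a=1 b=0 f=0 e=1 c=0 clk=0
t4.Δ1 g=0 d=0 a=1 b=0 f=0 e=1 c=0 clk=1
t4.Δ2 g=1 d=0 a=1 b=0 f=0 e=1 c=0 clk=1
t4.Δ3 g=1 d=1 a=1 b=1 f=0 e=0 c=0 clk=1
t4.Δ4 g=1 d=0 a=1 b=0 f=0 e=0 c=0 clk=1
t4.Δ5 g=1 d=0 a=1 b=1 f=0 e=0 c=0 clk=1

2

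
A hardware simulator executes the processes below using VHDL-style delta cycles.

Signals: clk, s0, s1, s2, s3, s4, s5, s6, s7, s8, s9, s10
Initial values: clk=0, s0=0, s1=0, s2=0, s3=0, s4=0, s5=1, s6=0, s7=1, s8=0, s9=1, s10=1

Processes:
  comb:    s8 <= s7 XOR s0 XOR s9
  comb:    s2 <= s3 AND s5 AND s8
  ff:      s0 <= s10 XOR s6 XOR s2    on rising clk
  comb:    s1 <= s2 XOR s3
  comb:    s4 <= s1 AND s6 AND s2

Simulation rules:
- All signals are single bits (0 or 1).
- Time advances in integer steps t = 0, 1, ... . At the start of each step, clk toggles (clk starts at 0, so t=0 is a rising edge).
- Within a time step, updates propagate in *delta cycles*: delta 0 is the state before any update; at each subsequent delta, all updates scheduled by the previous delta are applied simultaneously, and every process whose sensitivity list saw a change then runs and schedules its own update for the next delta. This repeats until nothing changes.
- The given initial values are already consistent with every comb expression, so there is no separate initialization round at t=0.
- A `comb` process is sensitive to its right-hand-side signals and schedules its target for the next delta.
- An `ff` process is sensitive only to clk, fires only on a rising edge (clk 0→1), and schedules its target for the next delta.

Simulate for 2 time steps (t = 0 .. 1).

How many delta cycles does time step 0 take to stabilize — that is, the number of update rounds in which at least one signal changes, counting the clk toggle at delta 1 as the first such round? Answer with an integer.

[bits: s10,s1,s3,s5,s6,s9,clk,s2,s4,s0,s7,s8]
t=0: Δ0=100101000010 Δ1=100101100010 Δ2=100101100110 Δ3=100101100111 | 3Δ
t=1: Δ0=100101100111 Δ1=100101000111 | 1Δ

3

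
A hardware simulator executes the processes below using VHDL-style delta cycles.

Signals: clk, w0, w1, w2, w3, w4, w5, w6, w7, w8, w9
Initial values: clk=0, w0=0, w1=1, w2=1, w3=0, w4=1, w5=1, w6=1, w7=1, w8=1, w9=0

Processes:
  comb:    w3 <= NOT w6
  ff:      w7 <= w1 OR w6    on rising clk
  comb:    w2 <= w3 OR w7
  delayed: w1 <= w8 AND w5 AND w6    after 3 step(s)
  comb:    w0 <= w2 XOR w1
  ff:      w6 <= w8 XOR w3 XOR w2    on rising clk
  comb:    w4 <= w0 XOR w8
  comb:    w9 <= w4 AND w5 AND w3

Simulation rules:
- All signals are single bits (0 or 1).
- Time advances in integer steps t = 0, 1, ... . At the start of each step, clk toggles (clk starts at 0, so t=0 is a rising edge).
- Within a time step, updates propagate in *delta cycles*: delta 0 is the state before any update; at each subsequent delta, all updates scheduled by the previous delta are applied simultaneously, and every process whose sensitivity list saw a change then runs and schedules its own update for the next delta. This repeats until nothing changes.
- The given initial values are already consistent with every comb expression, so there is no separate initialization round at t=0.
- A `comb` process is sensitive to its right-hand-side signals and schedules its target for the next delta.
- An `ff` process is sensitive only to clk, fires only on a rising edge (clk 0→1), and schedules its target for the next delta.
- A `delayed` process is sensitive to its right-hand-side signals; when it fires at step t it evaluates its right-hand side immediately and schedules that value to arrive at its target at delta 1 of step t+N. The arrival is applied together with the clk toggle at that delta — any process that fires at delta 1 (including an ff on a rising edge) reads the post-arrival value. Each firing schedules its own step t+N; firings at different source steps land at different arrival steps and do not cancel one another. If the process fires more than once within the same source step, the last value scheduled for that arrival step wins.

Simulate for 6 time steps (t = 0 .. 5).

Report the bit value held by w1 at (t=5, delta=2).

t0.Δ0 w4=1 w7=1 clk=0 w8=1 w6=1 w0=0 w5=1 w1=1 w9=0 w3=0 w2=1
t0.Δ1 w4=1 w7=1 clk=1 w8=1 w6=1 w0=0 w5=1 w1=1 w9=0 w3=0 w2=1
t0.Δ2 w4=1 w7=1 clk=1 w8=1 w6=0 w0=0 w5=1 w1=1 w9=0 w3=0 w2=1
t0.Δ3 w4=1 w7=1 clk=1 w8=1 w6=0 w0=0 w5=1 w1=1 w9=0 w3=1 w2=1
t0.Δ4 w4=1 w7=1 clk=1 w8=1 w6=0 w0=0 w5=1 w1=1 w9=1 w3=1 w2=1
t1.Δ0 w4=1 w7=1 clk=1 w8=1 w6=0 w0=0 w5=1 w1=1 w9=1 w3=1 w2=1
t1.Δ1 w4=1 w7=1 clk=0 w8=1 w6=0 w0=0 w5=1 w1=1 w9=1 w3=1 w2=1
t2.Δ0 w4=1 w7=1 clk=0 w8=1 w6=0 w0=0 w5=1 w1=1 w9=1 w3=1 w2=1
t2.Δ1 w4=1 w7=1 clk=1 w8=1 w6=0 w0=0 w5=1 w1=1 w9=1 w3=1 w2=1
t2.Δ2 w4=1 w7=1 clk=1 w8=1 w6=1 w0=0 w5=1 w1=1 w9=1 w3=1 w2=1
t2.Δ3 w4=1 w7=1 clk=1 w8=1 w6=1 w0=0 w5=1 w1=1 w9=1 w3=0 w2=1
t2.Δ4 w4=1 w7=1 clk=1 w8=1 w6=1 w0=0 w5=1 w1=1 w9=0 w3=0 w2=1
t3.Δ0 w4=1 w7=1 clk=1 w8=1 w6=1 w0=0 w5=1 w1=1 w9=0 w3=0 w2=1
t3.Δ1 w4=1 w7=1 clk=0 w8=1 w6=1 w0=0 w5=1 w1=0 w9=0 w3=0 w2=1
t3.Δ2 w4=1 w7=1 clk=0 w8=1 w6=1 w0=1 w5=1 w1=0 w9=0 w3=0 w2=1
t3.Δ3 w4=0 w7=1 clk=0 w8=1 w6=1 w0=1 w5=1 w1=0 w9=0 w3=0 w2=1
t4.Δ0 w4=0 w7=1 clk=0 w8=1 w6=1 w0=1 w5=1 w1=0 w9=0 w3=0 w2=1
t4.Δ1 w4=0 w7=1 clk=1 w8=1 w6=1 w0=1 w5=1 w1=0 w9=0 w3=0 w2=1
t4.Δ2 w4=0 w7=1 clk=1 w8=1 w6=0 w0=1 w5=1 w1=0 w9=0 w3=0 w2=1
t4.Δ3 w4=0 w7=1 clk=1 w8=1 w6=0 w0=1 w5=1 w1=0 w9=0 w3=1 w2=1
t5.Δ0 w4=0 w7=1 clk=1 w8=1 w6=0 w0=1 w5=1 w1=0 w9=0 w3=1 w2=1
t5.Δ1 w4=0 w7=1 clk=0 w8=1 w6=0 w0=1 w5=1 w1=1 w9=0 w3=1 w2=1
t5.Δ2 w4=0 w7=1 clk=0 w8=1 w6=0 w0=0 w5=1 w1=1 w9=0 w3=1 w2=1
t5.Δ3 w4=1 w7=1 clk=0 w8=1 w6=0 w0=0 w5=1 w1=1 w9=0 w3=1 w2=1
t5.Δ4 w4=1 w7=1 clk=0 w8=1 w6=0 w0=0 w5=1 w1=1 w9=1 w3=1 w2=1

1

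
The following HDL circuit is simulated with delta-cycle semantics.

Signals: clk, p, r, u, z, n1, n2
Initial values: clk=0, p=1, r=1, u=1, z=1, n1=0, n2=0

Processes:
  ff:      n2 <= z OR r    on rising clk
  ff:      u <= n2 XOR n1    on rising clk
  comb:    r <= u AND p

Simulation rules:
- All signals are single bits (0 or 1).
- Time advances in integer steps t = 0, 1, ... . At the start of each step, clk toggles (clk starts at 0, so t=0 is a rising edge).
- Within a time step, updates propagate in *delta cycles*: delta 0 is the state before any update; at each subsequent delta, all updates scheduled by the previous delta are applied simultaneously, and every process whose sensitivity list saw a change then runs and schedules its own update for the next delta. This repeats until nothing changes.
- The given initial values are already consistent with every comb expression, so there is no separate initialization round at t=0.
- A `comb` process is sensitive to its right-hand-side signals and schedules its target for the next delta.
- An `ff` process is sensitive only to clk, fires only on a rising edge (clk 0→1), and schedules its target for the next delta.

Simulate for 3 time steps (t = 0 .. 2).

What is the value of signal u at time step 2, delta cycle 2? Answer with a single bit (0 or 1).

1

t0.Δ0 n2=0 n1=0 p=1 u=1 r=1 z=1 clk=0
t0.Δ1 n2=0 n1=0 p=1 u=1 r=1 z=1 clk=1
t0.Δ2 n2=1 n1=0 p=1 u=0 r=1 z=1 clk=1
t0.Δ3 n2=1 n1=0 p=1 u=0 r=0 z=1 clk=1
t1.Δ0 n2=1 n1=0 p=1 u=0 r=0 z=1 clk=1
t1.Δ1 n2=1 n1=0 p=1 u=0 r=0 z=1 clk=0
t2.Δ0 n2=1 n1=0 p=1 u=0 r=0 z=1 clk=0
t2.Δ1 n2=1 n1=0 p=1 u=0 r=0 z=1 clk=1
t2.Δ2 n2=1 n1=0 p=1 u=1 r=0 z=1 clk=1
t2.Δ3 n2=1 n1=0 p=1 u=1 r=1 z=1 clk=1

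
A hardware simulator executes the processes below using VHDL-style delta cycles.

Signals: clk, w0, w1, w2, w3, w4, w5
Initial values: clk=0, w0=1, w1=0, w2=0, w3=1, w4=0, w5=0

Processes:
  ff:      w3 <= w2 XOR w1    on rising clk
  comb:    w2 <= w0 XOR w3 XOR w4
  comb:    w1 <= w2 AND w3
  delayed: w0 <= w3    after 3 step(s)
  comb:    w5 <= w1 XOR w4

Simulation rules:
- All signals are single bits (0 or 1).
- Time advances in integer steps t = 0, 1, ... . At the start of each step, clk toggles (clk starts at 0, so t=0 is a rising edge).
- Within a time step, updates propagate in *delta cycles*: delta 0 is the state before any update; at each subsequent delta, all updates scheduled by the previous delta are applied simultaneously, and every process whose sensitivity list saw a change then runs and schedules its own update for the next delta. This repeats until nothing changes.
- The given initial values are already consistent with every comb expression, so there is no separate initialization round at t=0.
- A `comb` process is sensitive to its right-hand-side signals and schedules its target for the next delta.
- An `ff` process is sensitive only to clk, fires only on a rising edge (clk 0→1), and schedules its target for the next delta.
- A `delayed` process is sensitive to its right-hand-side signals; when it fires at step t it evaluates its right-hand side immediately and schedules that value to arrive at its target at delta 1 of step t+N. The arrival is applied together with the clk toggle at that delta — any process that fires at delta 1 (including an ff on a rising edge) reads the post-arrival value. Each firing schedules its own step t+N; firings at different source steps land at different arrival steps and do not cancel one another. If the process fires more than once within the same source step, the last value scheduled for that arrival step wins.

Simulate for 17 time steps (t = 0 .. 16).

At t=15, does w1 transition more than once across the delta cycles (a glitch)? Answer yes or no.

t0.Δ0 w4=0 w5=0 clk=0 w0=1 w3=1 w1=0 w2=0
t0.Δ1 w4=0 w5=0 clk=1 w0=1 w3=1 w1=0 w2=0
t0.Δ2 w4=0 w5=0 clk=1 w0=1 w3=0 w1=0 w2=0
t0.Δ3 w4=0 w5=0 clk=1 w0=1 w3=0 w1=0 w2=1
t1.Δ0 w4=0 w5=0 clk=1 w0=1 w3=0 w1=0 w2=1
t1.Δ1 w4=0 w5=0 clk=0 w0=1 w3=0 w1=0 w2=1
t2.Δ0 w4=0 w5=0 clk=0 w0=1 w3=0 w1=0 w2=1
t2.Δ1 w4=0 w5=0 clk=1 w0=1 w3=0 w1=0 w2=1
t2.Δ2 w4=0 w5=0 clk=1 w0=1 w3=1 w1=0 w2=1
t2.Δ3 w4=0 w5=0 clk=1 w0=1 w3=1 w1=1 w2=0
t2.Δ4 w4=0 w5=1 clk=1 w0=1 w3=1 w1=0 w2=0
t2.Δ5 w4=0 w5=0 clk=1 w0=1 w3=1 w1=0 w2=0
t3.Δ0 w4=0 w5=0 clk=1 w0=1 w3=1 w1=0 w2=0
t3.Δ1 w4=0 w5=0 clk=0 w0=0 w3=1 w1=0 w2=0
t3.Δ2 w4=0 w5=0 clk=0 w0=0 w3=1 w1=0 w2=1
t3.Δ3 w4=0 w5=0 clk=0 w0=0 w3=1 w1=1 w2=1
t3.Δ4 w4=0 w5=1 clk=0 w0=0 w3=1 w1=1 w2=1
t4.Δ0 w4=0 w5=1 clk=0 w0=0 w3=1 w1=1 w2=1
t4.Δ1 w4=0 w5=1 clk=1 w0=0 w3=1 w1=1 w2=1
t4.Δ2 w4=0 w5=1 clk=1 w0=0 w3=0 w1=1 w2=1
t4.Δ3 w4=0 w5=1 clk=1 w0=0 w3=0 w1=0 w2=0
t4.Δ4 w4=0 w5=0 clk=1 w0=0 w3=0 w1=0 w2=0
t5.Δ0 w4=0 w5=0 clk=1 w0=0 w3=0 w1=0 w2=0
t5.Δ1 w4=0 w5=0 clk=0 w0=1 w3=0 w1=0 w2=0
t5.Δ2 w4=0 w5=0 clk=0 w0=1 w3=0 w1=0 w2=1
t6.Δ0 w4=0 w5=0 clk=0 w0=1 w3=0 w1=0 w2=1
t6.Δ1 w4=0 w5=0 clk=1 w0=1 w3=0 w1=0 w2=1
t6.Δ2 w4=0 w5=0 clk=1 w0=1 w3=1 w1=0 w2=1
t6.Δ3 w4=0 w5=0 clk=1 w0=1 w3=1 w1=1 w2=0
t6.Δ4 w4=0 w5=1 clk=1 w0=1 w3=1 w1=0 w2=0
t6.Δ5 w4=0 w5=0 clk=1 w0=1 w3=1 w1=0 w2=0
t7.Δ0 w4=0 w5=0 clk=1 w0=1 w3=1 w1=0 w2=0
t7.Δ1 w4=0 w5=0 clk=0 w0=0 w3=1 w1=0 w2=0
t7.Δ2 w4=0 w5=0 clk=0 w0=0 w3=1 w1=0 w2=1
t7.Δ3 w4=0 w5=0 clk=0 w0=0 w3=1 w1=1 w2=1
t7.Δ4 w4=0 w5=1 clk=0 w0=0 w3=1 w1=1 w2=1
t8.Δ0 w4=0 w5=1 clk=0 w0=0 w3=1 w1=1 w2=1
t8.Δ1 w4=0 w5=1 clk=1 w0=0 w3=1 w1=1 w2=1
t8.Δ2 w4=0 w5=1 clk=1 w0=0 w3=0 w1=1 w2=1
t8.Δ3 w4=0 w5=1 clk=1 w0=0 w3=0 w1=0 w2=0
t8.Δ4 w4=0 w5=0 clk=1 w0=0 w3=0 w1=0 w2=0
t9.Δ0 w4=0 w5=0 clk=1 w0=0 w3=0 w1=0 w2=0
t9.Δ1 w4=0 w5=0 clk=0 w0=1 w3=0 w1=0 w2=0
t9.Δ2 w4=0 w5=0 clk=0 w0=1 w3=0 w1=0 w2=1
t10.Δ0 w4=0 w5=0 clk=0 w0=1 w3=0 w1=0 w2=1
t10.Δ1 w4=0 w5=0 clk=1 w0=1 w3=0 w1=0 w2=1
t10.Δ2 w4=0 w5=0 clk=1 w0=1 w3=1 w1=0 w2=1
t10.Δ3 w4=0 w5=0 clk=1 w0=1 w3=1 w1=1 w2=0
t10.Δ4 w4=0 w5=1 clk=1 w0=1 w3=1 w1=0 w2=0
t10.Δ5 w4=0 w5=0 clk=1 w0=1 w3=1 w1=0 w2=0
t11.Δ0 w4=0 w5=0 clk=1 w0=1 w3=1 w1=0 w2=0
t11.Δ1 w4=0 w5=0 clk=0 w0=0 w3=1 w1=0 w2=0
t11.Δ2 w4=0 w5=0 clk=0 w0=0 w3=1 w1=0 w2=1
t11.Δ3 w4=0 w5=0 clk=0 w0=0 w3=1 w1=1 w2=1
t11.Δ4 w4=0 w5=1 clk=0 w0=0 w3=1 w1=1 w2=1
t12.Δ0 w4=0 w5=1 clk=0 w0=0 w3=1 w1=1 w2=1
t12.Δ1 w4=0 w5=1 clk=1 w0=0 w3=1 w1=1 w2=1
t12.Δ2 w4=0 w5=1 clk=1 w0=0 w3=0 w1=1 w2=1
t12.Δ3 w4=0 w5=1 clk=1 w0=0 w3=0 w1=0 w2=0
t12.Δ4 w4=0 w5=0 clk=1 w0=0 w3=0 w1=0 w2=0
t13.Δ0 w4=0 w5=0 clk=1 w0=0 w3=0 w1=0 w2=0
t13.Δ1 w4=0 w5=0 clk=0 w0=1 w3=0 w1=0 w2=0
t13.Δ2 w4=0 w5=0 clk=0 w0=1 w3=0 w1=0 w2=1
t14.Δ0 w4=0 w5=0 clk=0 w0=1 w3=0 w1=0 w2=1
t14.Δ1 w4=0 w5=0 clk=1 w0=1 w3=0 w1=0 w2=1
t14.Δ2 w4=0 w5=0 clk=1 w0=1 w3=1 w1=0 w2=1
t14.Δ3 w4=0 w5=0 clk=1 w0=1 w3=1 w1=1 w2=0
t14.Δ4 w4=0 w5=1 clk=1 w0=1 w3=1 w1=0 w2=0
t14.Δ5 w4=0 w5=0 clk=1 w0=1 w3=1 w1=0 w2=0
t15.Δ0 w4=0 w5=0 clk=1 w0=1 w3=1 w1=0 w2=0
t15.Δ1 w4=0 w5=0 clk=0 w0=0 w3=1 w1=0 w2=0
t15.Δ2 w4=0 w5=0 clk=0 w0=0 w3=1 w1=0 w2=1
t15.Δ3 w4=0 w5=0 clk=0 w0=0 w3=1 w1=1 w2=1
t15.Δ4 w4=0 w5=1 clk=0 w0=0 w3=1 w1=1 w2=1
t16.Δ0 w4=0 w5=1 clk=0 w0=0 w3=1 w1=1 w2=1
t16.Δ1 w4=0 w5=1 clk=1 w0=0 w3=1 w1=1 w2=1
t16.Δ2 w4=0 w5=1 clk=1 w0=0 w3=0 w1=1 w2=1
t16.Δ3 w4=0 w5=1 clk=1 w0=0 w3=0 w1=0 w2=0
t16.Δ4 w4=0 w5=0 clk=1 w0=0 w3=0 w1=0 w2=0

no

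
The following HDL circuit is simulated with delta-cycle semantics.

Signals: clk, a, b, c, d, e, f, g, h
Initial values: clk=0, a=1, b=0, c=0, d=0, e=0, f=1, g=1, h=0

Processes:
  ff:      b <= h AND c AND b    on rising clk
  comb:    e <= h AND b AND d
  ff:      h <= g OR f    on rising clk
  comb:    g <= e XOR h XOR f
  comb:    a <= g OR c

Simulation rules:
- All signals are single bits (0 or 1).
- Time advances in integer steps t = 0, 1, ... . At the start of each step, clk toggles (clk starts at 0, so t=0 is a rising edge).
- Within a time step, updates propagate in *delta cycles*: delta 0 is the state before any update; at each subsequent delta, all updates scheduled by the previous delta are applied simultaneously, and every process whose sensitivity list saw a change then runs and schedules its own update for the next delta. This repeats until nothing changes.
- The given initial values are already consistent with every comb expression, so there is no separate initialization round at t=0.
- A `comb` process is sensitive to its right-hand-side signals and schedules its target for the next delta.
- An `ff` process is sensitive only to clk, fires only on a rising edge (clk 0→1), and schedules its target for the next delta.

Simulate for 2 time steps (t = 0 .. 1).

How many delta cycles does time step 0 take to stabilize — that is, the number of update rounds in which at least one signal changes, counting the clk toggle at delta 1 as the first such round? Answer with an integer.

4

t=0 Δ0: g=1 clk=0 f=1 e=0 d=0 c=0 a=1 h=0 b=0
  Δ1: clk:0→1
  Δ2: h:0→1
  Δ3: g:1→0
  Δ4: a:1→0
  (4Δ to stable)
t=1 Δ0: g=0 clk=1 f=1 e=0 d=0 c=0 a=0 h=1 b=0
  Δ1: clk:1→0
  (1Δ to stable)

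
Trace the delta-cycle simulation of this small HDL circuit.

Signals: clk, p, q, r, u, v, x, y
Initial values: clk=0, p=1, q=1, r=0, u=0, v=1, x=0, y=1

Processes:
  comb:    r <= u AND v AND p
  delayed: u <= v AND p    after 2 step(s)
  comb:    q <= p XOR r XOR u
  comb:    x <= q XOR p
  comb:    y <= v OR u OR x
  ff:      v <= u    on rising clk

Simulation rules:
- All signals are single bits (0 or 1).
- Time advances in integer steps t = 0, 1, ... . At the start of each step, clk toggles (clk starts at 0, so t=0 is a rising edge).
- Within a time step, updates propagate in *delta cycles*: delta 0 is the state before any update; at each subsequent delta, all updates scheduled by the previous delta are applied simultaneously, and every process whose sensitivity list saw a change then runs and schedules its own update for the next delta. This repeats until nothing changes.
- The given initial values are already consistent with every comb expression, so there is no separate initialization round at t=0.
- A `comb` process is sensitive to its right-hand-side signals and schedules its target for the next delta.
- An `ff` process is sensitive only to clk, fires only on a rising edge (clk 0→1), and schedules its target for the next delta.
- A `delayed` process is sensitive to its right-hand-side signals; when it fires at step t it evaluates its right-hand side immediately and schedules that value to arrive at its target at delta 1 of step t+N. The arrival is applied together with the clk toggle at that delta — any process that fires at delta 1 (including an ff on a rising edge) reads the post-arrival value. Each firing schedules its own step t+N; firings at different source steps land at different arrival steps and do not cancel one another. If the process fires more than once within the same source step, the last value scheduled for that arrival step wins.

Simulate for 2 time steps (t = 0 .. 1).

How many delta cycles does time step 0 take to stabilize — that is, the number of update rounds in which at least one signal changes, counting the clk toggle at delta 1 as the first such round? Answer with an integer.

3

t=0 Δ0: p=1 q=1 x=0 u=0 y=1 r=0 v=1 clk=0
  Δ1: clk:0→1
  Δ2: v:1→0
  Δ3: y:1→0
  (3Δ to stable)
t=1 Δ0: p=1 q=1 x=0 u=0 y=0 r=0 v=0 clk=1
  Δ1: clk:1→0
  (1Δ to stable)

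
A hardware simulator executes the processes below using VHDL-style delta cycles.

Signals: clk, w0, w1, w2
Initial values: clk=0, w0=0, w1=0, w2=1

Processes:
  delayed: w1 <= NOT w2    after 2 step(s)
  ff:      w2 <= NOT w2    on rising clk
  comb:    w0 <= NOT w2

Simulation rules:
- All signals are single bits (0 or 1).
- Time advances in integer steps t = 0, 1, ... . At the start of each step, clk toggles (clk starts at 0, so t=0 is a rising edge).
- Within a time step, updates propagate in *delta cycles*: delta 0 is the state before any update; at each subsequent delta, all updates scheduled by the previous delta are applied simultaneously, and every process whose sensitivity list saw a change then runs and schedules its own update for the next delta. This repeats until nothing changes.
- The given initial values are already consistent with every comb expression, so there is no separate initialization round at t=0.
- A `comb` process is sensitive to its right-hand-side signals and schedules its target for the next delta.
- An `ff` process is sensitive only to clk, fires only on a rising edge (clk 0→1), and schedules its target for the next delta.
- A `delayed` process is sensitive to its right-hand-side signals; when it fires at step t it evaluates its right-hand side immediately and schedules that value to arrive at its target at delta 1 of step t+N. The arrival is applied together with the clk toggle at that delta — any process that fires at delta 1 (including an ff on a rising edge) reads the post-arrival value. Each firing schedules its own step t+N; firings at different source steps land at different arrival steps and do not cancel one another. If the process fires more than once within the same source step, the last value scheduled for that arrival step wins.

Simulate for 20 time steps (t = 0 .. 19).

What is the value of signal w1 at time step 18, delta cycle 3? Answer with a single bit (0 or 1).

[bits: w2,w0,w1,clk]
t=0: Δ0=1000 Δ1=1001 Δ2=0001 Δ3=0101 | 3Δ
t=1: Δ0=0101 Δ1=0100 | 1Δ
t=2: Δ0=0100 Δ1=0111 Δ2=1111 Δ3=1011 | 3Δ
t=3: Δ0=1011 Δ1=1010 | 1Δ
t=4: Δ0=1010 Δ1=1001 Δ2=0001 Δ3=0101 | 3Δ
t=5: Δ0=0101 Δ1=0100 | 1Δ
t=6: Δ0=0100 Δ1=0111 Δ2=1111 Δ3=1011 | 3Δ
t=7: Δ0=1011 Δ1=1010 | 1Δ
t=8: Δ0=1010 Δ1=1001 Δ2=0001 Δ3=0101 | 3Δ
t=9: Δ0=0101 Δ1=0100 | 1Δ
t=10: Δ0=0100 Δ1=0111 Δ2=1111 Δ3=1011 | 3Δ
t=11: Δ0=1011 Δ1=1010 | 1Δ
t=12: Δ0=1010 Δ1=1001 Δ2=0001 Δ3=0101 | 3Δ
t=13: Δ0=0101 Δ1=0100 | 1Δ
t=14: Δ0=0100 Δ1=0111 Δ2=1111 Δ3=1011 | 3Δ
t=15: Δ0=1011 Δ1=1010 | 1Δ
t=16: Δ0=1010 Δ1=1001 Δ2=0001 Δ3=0101 | 3Δ
t=17: Δ0=0101 Δ1=0100 | 1Δ
t=18: Δ0=0100 Δ1=0111 Δ2=1111 Δ3=1011 | 3Δ
t=19: Δ0=1011 Δ1=1010 | 1Δ

1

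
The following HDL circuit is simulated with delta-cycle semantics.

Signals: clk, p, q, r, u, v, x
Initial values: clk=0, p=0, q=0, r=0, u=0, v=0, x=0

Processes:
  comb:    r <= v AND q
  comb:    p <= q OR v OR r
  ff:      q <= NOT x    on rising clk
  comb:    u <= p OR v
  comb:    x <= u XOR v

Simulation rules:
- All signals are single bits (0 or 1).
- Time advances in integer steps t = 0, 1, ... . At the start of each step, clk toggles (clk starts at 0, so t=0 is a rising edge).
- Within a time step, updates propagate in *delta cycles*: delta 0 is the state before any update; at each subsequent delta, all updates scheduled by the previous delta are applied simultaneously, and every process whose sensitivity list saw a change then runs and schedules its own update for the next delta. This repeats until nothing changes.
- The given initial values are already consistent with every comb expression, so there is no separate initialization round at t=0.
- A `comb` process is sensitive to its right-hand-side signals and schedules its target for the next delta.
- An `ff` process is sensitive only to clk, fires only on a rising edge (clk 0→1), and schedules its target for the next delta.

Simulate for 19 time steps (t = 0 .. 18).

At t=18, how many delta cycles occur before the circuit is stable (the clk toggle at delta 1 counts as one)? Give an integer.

t0.Δ0 p=0 clk=0 u=0 v=0 q=0 x=0 r=0
t0.Δ1 p=0 clk=1 u=0 v=0 q=0 x=0 r=0
t0.Δ2 p=0 clk=1 u=0 v=0 q=1 x=0 r=0
t0.Δ3 p=1 clk=1 u=0 v=0 q=1 x=0 r=0
t0.Δ4 p=1 clk=1 u=1 v=0 q=1 x=0 r=0
t0.Δ5 p=1 clk=1 u=1 v=0 q=1 x=1 r=0
t1.Δ0 p=1 clk=1 u=1 v=0 q=1 x=1 r=0
t1.Δ1 p=1 clk=0 u=1 v=0 q=1 x=1 r=0
t2.Δ0 p=1 clk=0 u=1 v=0 q=1 x=1 r=0
t2.Δ1 p=1 clk=1 u=1 v=0 q=1 x=1 r=0
t2.Δ2 p=1 clk=1 u=1 v=0 q=0 x=1 r=0
t2.Δ3 p=0 clk=1 u=1 v=0 q=0 x=1 r=0
t2.Δ4 p=0 clk=1 u=0 v=0 q=0 x=1 r=0
t2.Δ5 p=0 clk=1 u=0 v=0 q=0 x=0 r=0
t3.Δ0 p=0 clk=1 u=0 v=0 q=0 x=0 r=0
t3.Δ1 p=0 clk=0 u=0 v=0 q=0 x=0 r=0
t4.Δ0 p=0 clk=0 u=0 v=0 q=0 x=0 r=0
t4.Δ1 p=0 clk=1 u=0 v=0 q=0 x=0 r=0
t4.Δ2 p=0 clk=1 u=0 v=0 q=1 x=0 r=0
t4.Δ3 p=1 clk=1 u=0 v=0 q=1 x=0 r=0
t4.Δ4 p=1 clk=1 u=1 v=0 q=1 x=0 r=0
t4.Δ5 p=1 clk=1 u=1 v=0 q=1 x=1 r=0
t5.Δ0 p=1 clk=1 u=1 v=0 q=1 x=1 r=0
t5.Δ1 p=1 clk=0 u=1 v=0 q=1 x=1 r=0
t6.Δ0 p=1 clk=0 u=1 v=0 q=1 x=1 r=0
t6.Δ1 p=1 clk=1 u=1 v=0 q=1 x=1 r=0
t6.Δ2 p=1 clk=1 u=1 v=0 q=0 x=1 r=0
t6.Δ3 p=0 clk=1 u=1 v=0 q=0 x=1 r=0
t6.Δ4 p=0 clk=1 u=0 v=0 q=0 x=1 r=0
t6.Δ5 p=0 clk=1 u=0 v=0 q=0 x=0 r=0
t7.Δ0 p=0 clk=1 u=0 v=0 q=0 x=0 r=0
t7.Δ1 p=0 clk=0 u=0 v=0 q=0 x=0 r=0
t8.Δ0 p=0 clk=0 u=0 v=0 q=0 x=0 r=0
t8.Δ1 p=0 clk=1 u=0 v=0 q=0 x=0 r=0
t8.Δ2 p=0 clk=1 u=0 v=0 q=1 x=0 r=0
t8.Δ3 p=1 clk=1 u=0 v=0 q=1 x=0 r=0
t8.Δ4 p=1 clk=1 u=1 v=0 q=1 x=0 r=0
t8.Δ5 p=1 clk=1 u=1 v=0 q=1 x=1 r=0
t9.Δ0 p=1 clk=1 u=1 v=0 q=1 x=1 r=0
t9.Δ1 p=1 clk=0 u=1 v=0 q=1 x=1 r=0
t10.Δ0 p=1 clk=0 u=1 v=0 q=1 x=1 r=0
t10.Δ1 p=1 clk=1 u=1 v=0 q=1 x=1 r=0
t10.Δ2 p=1 clk=1 u=1 v=0 q=0 x=1 r=0
t10.Δ3 p=0 clk=1 u=1 v=0 q=0 x=1 r=0
t10.Δ4 p=0 clk=1 u=0 v=0 q=0 x=1 r=0
t10.Δ5 p=0 clk=1 u=0 v=0 q=0 x=0 r=0
t11.Δ0 p=0 clk=1 u=0 v=0 q=0 x=0 r=0
t11.Δ1 p=0 clk=0 u=0 v=0 q=0 x=0 r=0
t12.Δ0 p=0 clk=0 u=0 v=0 q=0 x=0 r=0
t12.Δ1 p=0 clk=1 u=0 v=0 q=0 x=0 r=0
t12.Δ2 p=0 clk=1 u=0 v=0 q=1 x=0 r=0
t12.Δ3 p=1 clk=1 u=0 v=0 q=1 x=0 r=0
t12.Δ4 p=1 clk=1 u=1 v=0 q=1 x=0 r=0
t12.Δ5 p=1 clk=1 u=1 v=0 q=1 x=1 r=0
t13.Δ0 p=1 clk=1 u=1 v=0 q=1 x=1 r=0
t13.Δ1 p=1 clk=0 u=1 v=0 q=1 x=1 r=0
t14.Δ0 p=1 clk=0 u=1 v=0 q=1 x=1 r=0
t14.Δ1 p=1 clk=1 u=1 v=0 q=1 x=1 r=0
t14.Δ2 p=1 clk=1 u=1 v=0 q=0 x=1 r=0
t14.Δ3 p=0 clk=1 u=1 v=0 q=0 x=1 r=0
t14.Δ4 p=0 clk=1 u=0 v=0 q=0 x=1 r=0
t14.Δ5 p=0 clk=1 u=0 v=0 q=0 x=0 r=0
t15.Δ0 p=0 clk=1 u=0 v=0 q=0 x=0 r=0
t15.Δ1 p=0 clk=0 u=0 v=0 q=0 x=0 r=0
t16.Δ0 p=0 clk=0 u=0 v=0 q=0 x=0 r=0
t16.Δ1 p=0 clk=1 u=0 v=0 q=0 x=0 r=0
t16.Δ2 p=0 clk=1 u=0 v=0 q=1 x=0 r=0
t16.Δ3 p=1 clk=1 u=0 v=0 q=1 x=0 r=0
t16.Δ4 p=1 clk=1 u=1 v=0 q=1 x=0 r=0
t16.Δ5 p=1 clk=1 u=1 v=0 q=1 x=1 r=0
t17.Δ0 p=1 clk=1 u=1 v=0 q=1 x=1 r=0
t17.Δ1 p=1 clk=0 u=1 v=0 q=1 x=1 r=0
t18.Δ0 p=1 clk=0 u=1 v=0 q=1 x=1 r=0
t18.Δ1 p=1 clk=1 u=1 v=0 q=1 x=1 r=0
t18.Δ2 p=1 clk=1 u=1 v=0 q=0 x=1 r=0
t18.Δ3 p=0 clk=1 u=1 v=0 q=0 x=1 r=0
t18.Δ4 p=0 clk=1 u=0 v=0 q=0 x=1 r=0
t18.Δ5 p=0 clk=1 u=0 v=0 q=0 x=0 r=0

5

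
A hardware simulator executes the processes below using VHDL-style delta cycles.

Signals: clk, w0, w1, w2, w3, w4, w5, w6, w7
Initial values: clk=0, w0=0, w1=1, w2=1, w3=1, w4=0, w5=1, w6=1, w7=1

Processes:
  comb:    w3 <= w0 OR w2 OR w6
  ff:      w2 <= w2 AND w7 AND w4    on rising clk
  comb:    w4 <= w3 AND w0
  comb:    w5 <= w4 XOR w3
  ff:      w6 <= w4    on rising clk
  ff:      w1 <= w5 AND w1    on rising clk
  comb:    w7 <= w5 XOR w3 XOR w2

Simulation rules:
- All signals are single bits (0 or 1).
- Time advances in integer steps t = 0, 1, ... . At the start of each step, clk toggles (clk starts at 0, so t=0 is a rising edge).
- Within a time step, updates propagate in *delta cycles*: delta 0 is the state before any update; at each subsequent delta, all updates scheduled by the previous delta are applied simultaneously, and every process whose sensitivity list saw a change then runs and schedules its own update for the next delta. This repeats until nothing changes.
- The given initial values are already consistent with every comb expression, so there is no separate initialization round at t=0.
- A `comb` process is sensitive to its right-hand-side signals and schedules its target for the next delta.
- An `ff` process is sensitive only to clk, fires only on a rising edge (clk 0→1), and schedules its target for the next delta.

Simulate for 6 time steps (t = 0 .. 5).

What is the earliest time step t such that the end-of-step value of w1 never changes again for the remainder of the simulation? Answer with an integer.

[bits: w4,w1,w5,w2,w7,w6,w0,clk,w3]
t=0: Δ0=011111001 Δ1=011111011 Δ2=011010011 Δ3=011000010 Δ4=010010010 Δ5=010000010 | 5Δ
t=1: Δ0=010000010 Δ1=010000000 | 1Δ
t=2: Δ0=010000000 Δ1=010000010 Δ2=000000010 | 2Δ
t=3: Δ0=000000010 Δ1=000000000 | 1Δ
t=4: Δ0=000000000 Δ1=000000010 | 1Δ
t=5: Δ0=000000010 Δ1=000000000 | 1Δ

2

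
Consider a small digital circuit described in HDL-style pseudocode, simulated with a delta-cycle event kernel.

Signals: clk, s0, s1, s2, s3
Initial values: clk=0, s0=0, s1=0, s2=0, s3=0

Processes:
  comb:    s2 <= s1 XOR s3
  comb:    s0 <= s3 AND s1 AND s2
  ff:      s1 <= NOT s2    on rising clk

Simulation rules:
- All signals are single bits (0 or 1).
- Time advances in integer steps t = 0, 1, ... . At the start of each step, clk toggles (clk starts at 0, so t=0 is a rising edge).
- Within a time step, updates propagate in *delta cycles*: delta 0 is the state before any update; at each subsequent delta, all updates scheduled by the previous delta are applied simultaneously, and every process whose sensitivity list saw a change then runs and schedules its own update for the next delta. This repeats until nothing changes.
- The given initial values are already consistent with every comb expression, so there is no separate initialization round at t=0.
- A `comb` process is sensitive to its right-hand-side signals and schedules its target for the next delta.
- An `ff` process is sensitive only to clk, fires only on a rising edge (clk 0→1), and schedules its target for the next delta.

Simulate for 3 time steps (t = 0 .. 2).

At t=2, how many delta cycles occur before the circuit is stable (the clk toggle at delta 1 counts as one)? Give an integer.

3

t0.Δ0 s3=0 s1=0 s0=0 clk=0 s2=0
t0.Δ1 s3=0 s1=0 s0=0 clk=1 s2=0
t0.Δ2 s3=0 s1=1 s0=0 clk=1 s2=0
t0.Δ3 s3=0 s1=1 s0=0 clk=1 s2=1
t1.Δ0 s3=0 s1=1 s0=0 clk=1 s2=1
t1.Δ1 s3=0 s1=1 s0=0 clk=0 s2=1
t2.Δ0 s3=0 s1=1 s0=0 clk=0 s2=1
t2.Δ1 s3=0 s1=1 s0=0 clk=1 s2=1
t2.Δ2 s3=0 s1=0 s0=0 clk=1 s2=1
t2.Δ3 s3=0 s1=0 s0=0 clk=1 s2=0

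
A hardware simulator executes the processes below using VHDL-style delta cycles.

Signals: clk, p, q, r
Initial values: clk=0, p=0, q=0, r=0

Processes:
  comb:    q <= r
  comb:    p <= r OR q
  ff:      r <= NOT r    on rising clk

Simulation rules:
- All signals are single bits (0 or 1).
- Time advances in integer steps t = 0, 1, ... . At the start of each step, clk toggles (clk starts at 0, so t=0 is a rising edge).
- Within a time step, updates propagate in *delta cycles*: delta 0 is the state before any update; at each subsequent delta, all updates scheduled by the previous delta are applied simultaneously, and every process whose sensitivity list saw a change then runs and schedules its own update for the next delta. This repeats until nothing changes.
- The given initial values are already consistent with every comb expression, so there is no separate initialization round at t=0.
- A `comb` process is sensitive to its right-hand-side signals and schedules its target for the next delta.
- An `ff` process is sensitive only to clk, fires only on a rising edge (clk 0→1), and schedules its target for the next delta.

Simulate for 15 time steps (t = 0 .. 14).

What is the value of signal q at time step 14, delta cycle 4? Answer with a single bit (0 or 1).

t=0 Δ0: p=0 q=0 clk=0 r=0
  Δ1: clk:0→1
  Δ2: r:0→1
  Δ3: p:0→1, q:0→1
  (3Δ to stable)
t=1 Δ0: p=1 q=1 clk=1 r=1
  Δ1: clk:1→0
  (1Δ to stable)
t=2 Δ0: p=1 q=1 clk=0 r=1
  Δ1: clk:0→1
  Δ2: r:1→0
  Δ3: q:1→0
  Δ4: p:1→0
  (4Δ to stable)
t=3 Δ0: p=0 q=0 clk=1 r=0
  Δ1: clk:1→0
  (1Δ to stable)
t=4 Δ0: p=0 q=0 clk=0 r=0
  Δ1: clk:0→1
  Δ2: r:0→1
  Δ3: p:0→1, q:0→1
  (3Δ to stable)
t=5 Δ0: p=1 q=1 clk=1 r=1
  Δ1: clk:1→0
  (1Δ to stable)
t=6 Δ0: p=1 q=1 clk=0 r=1
  Δ1: clk:0→1
  Δ2: r:1→0
  Δ3: q:1→0
  Δ4: p:1→0
  (4Δ to stable)
t=7 Δ0: p=0 q=0 clk=1 r=0
  Δ1: clk:1→0
  (1Δ to stable)
t=8 Δ0: p=0 q=0 clk=0 r=0
  Δ1: clk:0→1
  Δ2: r:0→1
  Δ3: p:0→1, q:0→1
  (3Δ to stable)
t=9 Δ0: p=1 q=1 clk=1 r=1
  Δ1: clk:1→0
  (1Δ to stable)
t=10 Δ0: p=1 q=1 clk=0 r=1
  Δ1: clk:0→1
  Δ2: r:1→0
  Δ3: q:1→0
  Δ4: p:1→0
  (4Δ to stable)
t=11 Δ0: p=0 q=0 clk=1 r=0
  Δ1: clk:1→0
  (1Δ to stable)
t=12 Δ0: p=0 q=0 clk=0 r=0
  Δ1: clk:0→1
  Δ2: r:0→1
  Δ3: p:0→1, q:0→1
  (3Δ to stable)
t=13 Δ0: p=1 q=1 clk=1 r=1
  Δ1: clk:1→0
  (1Δ to stable)
t=14 Δ0: p=1 q=1 clk=0 r=1
  Δ1: clk:0→1
  Δ2: r:1→0
  Δ3: q:1→0
  Δ4: p:1→0
  (4Δ to stable)

0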